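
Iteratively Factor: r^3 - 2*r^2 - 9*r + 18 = (r - 2)*(r^2 - 9) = (r - 3)*(r - 2)*(r + 3)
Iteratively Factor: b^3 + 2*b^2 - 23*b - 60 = (b + 4)*(b^2 - 2*b - 15) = (b + 3)*(b + 4)*(b - 5)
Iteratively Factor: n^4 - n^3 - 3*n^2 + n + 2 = (n + 1)*(n^3 - 2*n^2 - n + 2) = (n - 2)*(n + 1)*(n^2 - 1) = (n - 2)*(n - 1)*(n + 1)*(n + 1)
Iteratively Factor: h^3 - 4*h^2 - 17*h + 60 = (h - 5)*(h^2 + h - 12) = (h - 5)*(h - 3)*(h + 4)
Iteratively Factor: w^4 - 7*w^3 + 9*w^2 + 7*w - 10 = (w - 1)*(w^3 - 6*w^2 + 3*w + 10) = (w - 1)*(w + 1)*(w^2 - 7*w + 10) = (w - 5)*(w - 1)*(w + 1)*(w - 2)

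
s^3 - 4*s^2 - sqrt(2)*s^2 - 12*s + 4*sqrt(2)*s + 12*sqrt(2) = (s - 6)*(s + 2)*(s - sqrt(2))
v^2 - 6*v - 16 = (v - 8)*(v + 2)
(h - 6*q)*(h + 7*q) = h^2 + h*q - 42*q^2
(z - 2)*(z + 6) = z^2 + 4*z - 12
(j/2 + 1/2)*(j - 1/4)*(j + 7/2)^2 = j^4/2 + 31*j^3/8 + 69*j^2/8 + 119*j/32 - 49/32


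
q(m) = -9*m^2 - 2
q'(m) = -18*m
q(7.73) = -539.78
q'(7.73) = -139.14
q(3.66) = -122.56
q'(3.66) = -65.88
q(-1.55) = -23.62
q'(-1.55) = 27.90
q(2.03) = -39.09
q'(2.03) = -36.54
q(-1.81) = -31.48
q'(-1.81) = 32.58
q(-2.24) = -47.16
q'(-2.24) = 40.32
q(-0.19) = -2.32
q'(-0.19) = 3.42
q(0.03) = -2.01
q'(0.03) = -0.54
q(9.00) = -731.00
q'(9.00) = -162.00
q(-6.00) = -326.00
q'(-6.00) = 108.00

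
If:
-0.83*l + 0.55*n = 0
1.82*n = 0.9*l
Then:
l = 0.00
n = 0.00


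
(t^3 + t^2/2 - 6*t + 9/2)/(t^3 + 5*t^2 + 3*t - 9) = (t - 3/2)/(t + 3)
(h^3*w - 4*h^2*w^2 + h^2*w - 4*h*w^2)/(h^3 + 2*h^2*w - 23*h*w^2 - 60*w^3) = h*w*(h^2 - 4*h*w + h - 4*w)/(h^3 + 2*h^2*w - 23*h*w^2 - 60*w^3)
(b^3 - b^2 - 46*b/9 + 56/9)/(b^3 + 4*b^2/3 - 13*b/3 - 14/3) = (b - 4/3)/(b + 1)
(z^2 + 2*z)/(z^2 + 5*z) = (z + 2)/(z + 5)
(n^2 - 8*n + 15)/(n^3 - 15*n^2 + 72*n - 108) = (n - 5)/(n^2 - 12*n + 36)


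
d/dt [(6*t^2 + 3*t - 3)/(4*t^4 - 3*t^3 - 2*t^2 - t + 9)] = 3*(-16*t^5 - 6*t^4 + 22*t^3 - 9*t^2 + 32*t + 8)/(16*t^8 - 24*t^7 - 7*t^6 + 4*t^5 + 82*t^4 - 50*t^3 - 35*t^2 - 18*t + 81)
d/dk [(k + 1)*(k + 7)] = 2*k + 8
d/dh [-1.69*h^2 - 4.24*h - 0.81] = -3.38*h - 4.24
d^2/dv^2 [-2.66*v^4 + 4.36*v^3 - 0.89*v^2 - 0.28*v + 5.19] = -31.92*v^2 + 26.16*v - 1.78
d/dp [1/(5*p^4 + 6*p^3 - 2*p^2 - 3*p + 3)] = (-20*p^3 - 18*p^2 + 4*p + 3)/(5*p^4 + 6*p^3 - 2*p^2 - 3*p + 3)^2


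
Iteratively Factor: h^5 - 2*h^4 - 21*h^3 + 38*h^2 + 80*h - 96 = (h + 4)*(h^4 - 6*h^3 + 3*h^2 + 26*h - 24) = (h - 3)*(h + 4)*(h^3 - 3*h^2 - 6*h + 8) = (h - 3)*(h + 2)*(h + 4)*(h^2 - 5*h + 4) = (h - 4)*(h - 3)*(h + 2)*(h + 4)*(h - 1)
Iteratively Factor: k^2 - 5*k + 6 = (k - 3)*(k - 2)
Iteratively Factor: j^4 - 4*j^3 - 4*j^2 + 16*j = (j - 4)*(j^3 - 4*j) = (j - 4)*(j + 2)*(j^2 - 2*j) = j*(j - 4)*(j + 2)*(j - 2)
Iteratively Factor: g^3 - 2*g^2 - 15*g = (g + 3)*(g^2 - 5*g) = g*(g + 3)*(g - 5)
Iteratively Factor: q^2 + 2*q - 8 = (q - 2)*(q + 4)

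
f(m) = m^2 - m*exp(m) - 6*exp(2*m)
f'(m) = -m*exp(m) + 2*m - 12*exp(2*m) - exp(m)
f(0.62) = -21.50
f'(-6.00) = -11.99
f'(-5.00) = -9.97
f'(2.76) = -3049.51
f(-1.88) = 3.68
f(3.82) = -12638.08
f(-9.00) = 81.00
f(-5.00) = 25.03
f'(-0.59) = -5.09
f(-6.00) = 36.01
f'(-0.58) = -5.16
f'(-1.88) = -3.91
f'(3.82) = -25169.10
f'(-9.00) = -18.00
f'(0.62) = -43.24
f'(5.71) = -1095527.84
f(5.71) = -548447.93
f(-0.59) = -1.17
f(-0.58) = -1.22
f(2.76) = -1533.80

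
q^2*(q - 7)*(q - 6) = q^4 - 13*q^3 + 42*q^2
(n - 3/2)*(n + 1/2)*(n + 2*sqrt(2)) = n^3 - n^2 + 2*sqrt(2)*n^2 - 2*sqrt(2)*n - 3*n/4 - 3*sqrt(2)/2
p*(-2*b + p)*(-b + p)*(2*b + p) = 4*b^3*p - 4*b^2*p^2 - b*p^3 + p^4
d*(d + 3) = d^2 + 3*d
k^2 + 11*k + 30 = (k + 5)*(k + 6)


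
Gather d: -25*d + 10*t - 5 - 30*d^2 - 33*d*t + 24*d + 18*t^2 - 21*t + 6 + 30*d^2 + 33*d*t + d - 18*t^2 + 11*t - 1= 0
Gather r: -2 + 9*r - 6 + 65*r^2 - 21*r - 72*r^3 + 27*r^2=-72*r^3 + 92*r^2 - 12*r - 8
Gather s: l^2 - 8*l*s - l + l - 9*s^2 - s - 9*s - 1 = l^2 - 9*s^2 + s*(-8*l - 10) - 1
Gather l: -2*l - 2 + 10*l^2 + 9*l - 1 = 10*l^2 + 7*l - 3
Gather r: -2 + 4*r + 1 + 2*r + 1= 6*r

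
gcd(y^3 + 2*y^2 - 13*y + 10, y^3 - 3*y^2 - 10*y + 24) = y - 2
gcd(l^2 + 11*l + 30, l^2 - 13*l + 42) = 1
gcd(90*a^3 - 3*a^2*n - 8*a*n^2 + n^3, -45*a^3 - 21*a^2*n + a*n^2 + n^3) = 15*a^2 + 2*a*n - n^2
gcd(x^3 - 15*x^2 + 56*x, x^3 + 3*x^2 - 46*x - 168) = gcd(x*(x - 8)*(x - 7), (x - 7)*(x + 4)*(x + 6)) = x - 7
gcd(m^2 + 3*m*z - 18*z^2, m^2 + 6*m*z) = m + 6*z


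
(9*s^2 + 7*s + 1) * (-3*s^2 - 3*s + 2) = -27*s^4 - 48*s^3 - 6*s^2 + 11*s + 2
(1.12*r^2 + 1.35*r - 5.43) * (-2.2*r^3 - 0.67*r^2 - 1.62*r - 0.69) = -2.464*r^5 - 3.7204*r^4 + 9.2271*r^3 + 0.6783*r^2 + 7.8651*r + 3.7467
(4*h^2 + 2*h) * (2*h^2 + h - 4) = 8*h^4 + 8*h^3 - 14*h^2 - 8*h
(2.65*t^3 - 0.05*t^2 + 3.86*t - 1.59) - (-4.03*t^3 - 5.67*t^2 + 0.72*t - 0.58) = 6.68*t^3 + 5.62*t^2 + 3.14*t - 1.01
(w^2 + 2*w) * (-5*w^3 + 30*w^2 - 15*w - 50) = -5*w^5 + 20*w^4 + 45*w^3 - 80*w^2 - 100*w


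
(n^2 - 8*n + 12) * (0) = 0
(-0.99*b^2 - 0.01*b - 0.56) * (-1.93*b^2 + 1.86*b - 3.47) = 1.9107*b^4 - 1.8221*b^3 + 4.4975*b^2 - 1.0069*b + 1.9432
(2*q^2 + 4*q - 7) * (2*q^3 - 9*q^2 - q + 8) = 4*q^5 - 10*q^4 - 52*q^3 + 75*q^2 + 39*q - 56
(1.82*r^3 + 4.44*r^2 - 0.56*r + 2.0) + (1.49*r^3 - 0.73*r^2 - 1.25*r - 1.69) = 3.31*r^3 + 3.71*r^2 - 1.81*r + 0.31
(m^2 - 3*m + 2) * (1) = m^2 - 3*m + 2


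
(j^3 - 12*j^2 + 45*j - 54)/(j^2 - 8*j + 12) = (j^2 - 6*j + 9)/(j - 2)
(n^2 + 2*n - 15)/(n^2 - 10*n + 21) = (n + 5)/(n - 7)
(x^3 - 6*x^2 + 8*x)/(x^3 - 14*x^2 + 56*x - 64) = x/(x - 8)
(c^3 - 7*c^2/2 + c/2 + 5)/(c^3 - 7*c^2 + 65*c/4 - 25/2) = 2*(c + 1)/(2*c - 5)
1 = 1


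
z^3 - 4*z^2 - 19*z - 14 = (z - 7)*(z + 1)*(z + 2)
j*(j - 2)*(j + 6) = j^3 + 4*j^2 - 12*j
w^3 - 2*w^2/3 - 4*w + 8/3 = (w - 2)*(w - 2/3)*(w + 2)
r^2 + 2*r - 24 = (r - 4)*(r + 6)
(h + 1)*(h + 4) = h^2 + 5*h + 4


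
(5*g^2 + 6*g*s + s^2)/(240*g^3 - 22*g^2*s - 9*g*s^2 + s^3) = (g + s)/(48*g^2 - 14*g*s + s^2)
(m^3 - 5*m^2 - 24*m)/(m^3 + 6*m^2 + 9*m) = (m - 8)/(m + 3)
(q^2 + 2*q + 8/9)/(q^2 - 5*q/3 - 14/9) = (3*q + 4)/(3*q - 7)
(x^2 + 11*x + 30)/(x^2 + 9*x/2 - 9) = 2*(x + 5)/(2*x - 3)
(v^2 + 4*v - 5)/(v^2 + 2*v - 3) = (v + 5)/(v + 3)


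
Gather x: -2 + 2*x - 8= 2*x - 10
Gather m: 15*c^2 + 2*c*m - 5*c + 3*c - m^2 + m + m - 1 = 15*c^2 - 2*c - m^2 + m*(2*c + 2) - 1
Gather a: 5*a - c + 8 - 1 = 5*a - c + 7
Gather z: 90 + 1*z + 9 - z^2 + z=-z^2 + 2*z + 99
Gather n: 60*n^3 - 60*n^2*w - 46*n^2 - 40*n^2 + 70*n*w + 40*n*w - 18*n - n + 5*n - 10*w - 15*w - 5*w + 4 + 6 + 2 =60*n^3 + n^2*(-60*w - 86) + n*(110*w - 14) - 30*w + 12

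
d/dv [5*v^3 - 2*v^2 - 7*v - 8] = 15*v^2 - 4*v - 7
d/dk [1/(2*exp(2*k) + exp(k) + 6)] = (-4*exp(k) - 1)*exp(k)/(2*exp(2*k) + exp(k) + 6)^2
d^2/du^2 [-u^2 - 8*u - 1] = -2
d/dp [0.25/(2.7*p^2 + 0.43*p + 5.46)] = (-1.35*p - 0.1075)/(2.7*p^2 + 0.43*p + 5.46)^2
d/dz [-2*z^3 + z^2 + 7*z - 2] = -6*z^2 + 2*z + 7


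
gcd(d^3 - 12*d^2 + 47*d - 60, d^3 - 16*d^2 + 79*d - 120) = d^2 - 8*d + 15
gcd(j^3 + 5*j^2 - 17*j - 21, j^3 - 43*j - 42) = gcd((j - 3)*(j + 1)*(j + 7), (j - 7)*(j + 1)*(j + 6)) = j + 1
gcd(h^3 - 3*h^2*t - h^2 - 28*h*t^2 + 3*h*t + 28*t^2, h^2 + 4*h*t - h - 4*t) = h^2 + 4*h*t - h - 4*t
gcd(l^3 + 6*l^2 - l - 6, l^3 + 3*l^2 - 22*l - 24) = l^2 + 7*l + 6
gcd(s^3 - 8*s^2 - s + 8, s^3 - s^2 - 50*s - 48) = s^2 - 7*s - 8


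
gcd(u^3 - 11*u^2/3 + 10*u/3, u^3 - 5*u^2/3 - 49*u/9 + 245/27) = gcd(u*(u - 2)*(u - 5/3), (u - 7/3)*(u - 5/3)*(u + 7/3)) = u - 5/3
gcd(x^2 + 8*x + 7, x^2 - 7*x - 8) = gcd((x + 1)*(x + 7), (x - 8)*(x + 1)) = x + 1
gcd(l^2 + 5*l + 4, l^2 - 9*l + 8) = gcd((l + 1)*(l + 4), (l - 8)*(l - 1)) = 1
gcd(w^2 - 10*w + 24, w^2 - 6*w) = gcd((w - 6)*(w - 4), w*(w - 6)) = w - 6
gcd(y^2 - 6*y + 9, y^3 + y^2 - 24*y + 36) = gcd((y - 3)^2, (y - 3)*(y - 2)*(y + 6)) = y - 3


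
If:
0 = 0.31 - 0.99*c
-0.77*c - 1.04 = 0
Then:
No Solution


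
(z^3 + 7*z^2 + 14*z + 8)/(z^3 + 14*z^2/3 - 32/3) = 3*(z + 1)/(3*z - 4)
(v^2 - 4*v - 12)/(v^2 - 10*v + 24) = (v + 2)/(v - 4)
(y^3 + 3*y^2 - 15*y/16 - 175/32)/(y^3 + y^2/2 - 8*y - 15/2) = (y^2 + y/2 - 35/16)/(y^2 - 2*y - 3)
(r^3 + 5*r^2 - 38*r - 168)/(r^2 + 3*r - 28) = (r^2 - 2*r - 24)/(r - 4)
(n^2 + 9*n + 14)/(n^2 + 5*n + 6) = (n + 7)/(n + 3)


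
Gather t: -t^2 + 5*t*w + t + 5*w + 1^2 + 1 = -t^2 + t*(5*w + 1) + 5*w + 2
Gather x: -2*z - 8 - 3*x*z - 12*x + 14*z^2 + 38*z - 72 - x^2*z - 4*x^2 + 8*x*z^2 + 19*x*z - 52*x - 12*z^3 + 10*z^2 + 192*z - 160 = x^2*(-z - 4) + x*(8*z^2 + 16*z - 64) - 12*z^3 + 24*z^2 + 228*z - 240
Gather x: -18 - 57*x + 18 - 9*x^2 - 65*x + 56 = -9*x^2 - 122*x + 56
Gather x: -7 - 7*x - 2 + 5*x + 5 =-2*x - 4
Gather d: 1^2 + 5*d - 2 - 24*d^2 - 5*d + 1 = -24*d^2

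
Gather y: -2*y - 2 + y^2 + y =y^2 - y - 2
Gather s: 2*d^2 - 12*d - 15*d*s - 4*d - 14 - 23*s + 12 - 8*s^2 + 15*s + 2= 2*d^2 - 16*d - 8*s^2 + s*(-15*d - 8)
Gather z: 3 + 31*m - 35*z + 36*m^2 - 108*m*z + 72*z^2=36*m^2 + 31*m + 72*z^2 + z*(-108*m - 35) + 3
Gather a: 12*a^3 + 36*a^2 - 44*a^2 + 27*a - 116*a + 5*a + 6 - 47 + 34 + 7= 12*a^3 - 8*a^2 - 84*a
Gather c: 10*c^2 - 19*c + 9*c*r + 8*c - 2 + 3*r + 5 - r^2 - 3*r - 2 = 10*c^2 + c*(9*r - 11) - r^2 + 1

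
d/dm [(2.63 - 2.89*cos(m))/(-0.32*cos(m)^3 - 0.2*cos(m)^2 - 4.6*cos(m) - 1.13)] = (1.8496*cos(m)^3 - 1.9468*cos(m)^2 - 1.052*cos(m) - 15.3637)*sin(m)/(0.1024*cos(m)^6 + 0.128*cos(m)^5 + 2.984*cos(m)^4 + 2.5632*cos(m)^3 + 21.612*cos(m)^2 + 10.396*cos(m) + 1.2769)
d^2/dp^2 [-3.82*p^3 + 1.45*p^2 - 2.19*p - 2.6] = 2.9 - 22.92*p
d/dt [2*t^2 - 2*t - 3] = 4*t - 2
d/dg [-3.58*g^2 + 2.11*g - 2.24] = 2.11 - 7.16*g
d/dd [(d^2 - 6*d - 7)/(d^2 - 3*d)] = (3*d^2 + 14*d - 21)/(d^2*(d^2 - 6*d + 9))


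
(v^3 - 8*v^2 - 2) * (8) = 8*v^3 - 64*v^2 - 16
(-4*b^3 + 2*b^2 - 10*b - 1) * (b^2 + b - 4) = -4*b^5 - 2*b^4 + 8*b^3 - 19*b^2 + 39*b + 4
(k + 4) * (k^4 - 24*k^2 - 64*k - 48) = k^5 + 4*k^4 - 24*k^3 - 160*k^2 - 304*k - 192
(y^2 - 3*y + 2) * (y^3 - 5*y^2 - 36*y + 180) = y^5 - 8*y^4 - 19*y^3 + 278*y^2 - 612*y + 360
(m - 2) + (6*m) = 7*m - 2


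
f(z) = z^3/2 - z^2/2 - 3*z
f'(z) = 3*z^2/2 - z - 3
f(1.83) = -4.10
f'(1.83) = 0.19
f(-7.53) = -219.24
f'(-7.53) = 89.58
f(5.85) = 65.44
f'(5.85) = 42.48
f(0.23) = -0.71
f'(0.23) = -3.15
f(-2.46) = -3.09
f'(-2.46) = 8.54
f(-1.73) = 1.10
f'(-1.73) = 3.22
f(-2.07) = -0.37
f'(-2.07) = 5.50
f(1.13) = -3.31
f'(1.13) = -2.21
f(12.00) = 756.00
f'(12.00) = 201.00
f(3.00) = 0.00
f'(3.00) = 7.50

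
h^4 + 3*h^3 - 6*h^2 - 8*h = h*(h - 2)*(h + 1)*(h + 4)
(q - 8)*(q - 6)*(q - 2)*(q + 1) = q^4 - 15*q^3 + 60*q^2 - 20*q - 96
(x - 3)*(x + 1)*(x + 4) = x^3 + 2*x^2 - 11*x - 12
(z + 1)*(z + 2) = z^2 + 3*z + 2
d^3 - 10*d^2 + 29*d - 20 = (d - 5)*(d - 4)*(d - 1)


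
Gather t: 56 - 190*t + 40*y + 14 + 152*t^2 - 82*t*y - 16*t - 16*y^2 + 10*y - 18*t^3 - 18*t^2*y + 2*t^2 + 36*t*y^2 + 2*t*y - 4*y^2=-18*t^3 + t^2*(154 - 18*y) + t*(36*y^2 - 80*y - 206) - 20*y^2 + 50*y + 70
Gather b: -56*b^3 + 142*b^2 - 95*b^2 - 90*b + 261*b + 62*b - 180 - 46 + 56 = -56*b^3 + 47*b^2 + 233*b - 170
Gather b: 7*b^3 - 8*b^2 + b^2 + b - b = 7*b^3 - 7*b^2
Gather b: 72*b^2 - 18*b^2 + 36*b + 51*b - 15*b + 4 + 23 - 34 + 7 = 54*b^2 + 72*b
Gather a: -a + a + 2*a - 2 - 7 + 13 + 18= 2*a + 22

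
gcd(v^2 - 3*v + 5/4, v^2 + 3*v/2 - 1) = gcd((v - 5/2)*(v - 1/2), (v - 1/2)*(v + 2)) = v - 1/2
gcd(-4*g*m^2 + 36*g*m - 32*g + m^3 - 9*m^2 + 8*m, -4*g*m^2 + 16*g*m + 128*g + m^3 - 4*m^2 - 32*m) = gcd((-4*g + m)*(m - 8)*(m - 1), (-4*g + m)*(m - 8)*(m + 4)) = 4*g*m - 32*g - m^2 + 8*m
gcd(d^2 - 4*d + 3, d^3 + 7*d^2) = 1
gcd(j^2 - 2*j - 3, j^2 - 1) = j + 1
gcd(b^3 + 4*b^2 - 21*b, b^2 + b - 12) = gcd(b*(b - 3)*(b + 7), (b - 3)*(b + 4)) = b - 3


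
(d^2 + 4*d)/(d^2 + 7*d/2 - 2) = 2*d/(2*d - 1)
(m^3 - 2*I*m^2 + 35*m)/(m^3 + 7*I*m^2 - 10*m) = (m - 7*I)/(m + 2*I)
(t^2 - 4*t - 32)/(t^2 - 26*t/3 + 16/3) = 3*(t + 4)/(3*t - 2)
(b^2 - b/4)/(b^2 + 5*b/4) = (4*b - 1)/(4*b + 5)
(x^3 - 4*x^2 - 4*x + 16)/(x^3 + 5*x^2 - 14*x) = (x^2 - 2*x - 8)/(x*(x + 7))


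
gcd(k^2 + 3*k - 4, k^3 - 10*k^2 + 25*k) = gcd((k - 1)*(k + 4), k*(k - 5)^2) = 1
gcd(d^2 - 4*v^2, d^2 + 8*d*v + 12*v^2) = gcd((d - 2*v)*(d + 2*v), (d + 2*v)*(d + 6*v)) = d + 2*v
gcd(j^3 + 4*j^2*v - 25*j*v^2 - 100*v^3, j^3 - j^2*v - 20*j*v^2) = -j^2 + j*v + 20*v^2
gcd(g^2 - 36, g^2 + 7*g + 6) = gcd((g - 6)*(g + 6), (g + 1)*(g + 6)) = g + 6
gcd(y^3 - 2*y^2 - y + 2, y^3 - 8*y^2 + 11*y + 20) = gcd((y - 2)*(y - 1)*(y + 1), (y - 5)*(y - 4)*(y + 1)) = y + 1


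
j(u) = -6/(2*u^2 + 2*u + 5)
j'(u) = -6*(-4*u - 2)/(2*u^2 + 2*u + 5)^2 = 12*(2*u + 1)/(2*u^2 + 2*u + 5)^2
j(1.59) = -0.45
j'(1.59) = 0.29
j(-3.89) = -0.22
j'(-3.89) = -0.11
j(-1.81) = -0.76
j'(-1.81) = -0.50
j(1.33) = -0.54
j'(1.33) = 0.35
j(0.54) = -0.90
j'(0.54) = 0.56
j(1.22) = -0.58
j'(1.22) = 0.38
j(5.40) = -0.08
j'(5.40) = 0.03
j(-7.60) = -0.06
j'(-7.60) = -0.02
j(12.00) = -0.02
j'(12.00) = 0.00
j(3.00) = -0.21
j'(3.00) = 0.10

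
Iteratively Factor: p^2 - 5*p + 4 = (p - 1)*(p - 4)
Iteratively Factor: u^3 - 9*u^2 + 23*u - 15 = (u - 5)*(u^2 - 4*u + 3) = (u - 5)*(u - 1)*(u - 3)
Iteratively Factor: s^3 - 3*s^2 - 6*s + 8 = (s - 1)*(s^2 - 2*s - 8) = (s - 1)*(s + 2)*(s - 4)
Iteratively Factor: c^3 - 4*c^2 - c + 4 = (c - 4)*(c^2 - 1) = (c - 4)*(c + 1)*(c - 1)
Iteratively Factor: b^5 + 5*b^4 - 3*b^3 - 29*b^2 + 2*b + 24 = (b + 4)*(b^4 + b^3 - 7*b^2 - b + 6) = (b + 1)*(b + 4)*(b^3 - 7*b + 6) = (b - 1)*(b + 1)*(b + 4)*(b^2 + b - 6) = (b - 2)*(b - 1)*(b + 1)*(b + 4)*(b + 3)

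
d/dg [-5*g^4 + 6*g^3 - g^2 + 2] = 2*g*(-10*g^2 + 9*g - 1)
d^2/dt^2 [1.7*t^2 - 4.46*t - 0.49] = 3.40000000000000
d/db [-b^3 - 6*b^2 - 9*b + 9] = -3*b^2 - 12*b - 9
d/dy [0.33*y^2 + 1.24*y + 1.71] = 0.66*y + 1.24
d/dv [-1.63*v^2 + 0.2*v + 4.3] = 0.2 - 3.26*v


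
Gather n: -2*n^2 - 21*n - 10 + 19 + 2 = -2*n^2 - 21*n + 11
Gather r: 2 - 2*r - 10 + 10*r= 8*r - 8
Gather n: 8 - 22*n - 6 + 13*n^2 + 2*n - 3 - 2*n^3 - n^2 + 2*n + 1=-2*n^3 + 12*n^2 - 18*n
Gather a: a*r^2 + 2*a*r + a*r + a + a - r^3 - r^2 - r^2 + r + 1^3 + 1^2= a*(r^2 + 3*r + 2) - r^3 - 2*r^2 + r + 2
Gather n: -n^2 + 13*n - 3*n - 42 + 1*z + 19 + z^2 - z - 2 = -n^2 + 10*n + z^2 - 25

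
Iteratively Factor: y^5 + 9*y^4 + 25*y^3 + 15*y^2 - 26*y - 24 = (y - 1)*(y^4 + 10*y^3 + 35*y^2 + 50*y + 24) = (y - 1)*(y + 4)*(y^3 + 6*y^2 + 11*y + 6) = (y - 1)*(y + 1)*(y + 4)*(y^2 + 5*y + 6) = (y - 1)*(y + 1)*(y + 2)*(y + 4)*(y + 3)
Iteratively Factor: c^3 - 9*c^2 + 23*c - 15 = (c - 1)*(c^2 - 8*c + 15) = (c - 5)*(c - 1)*(c - 3)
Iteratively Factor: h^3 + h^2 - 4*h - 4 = (h - 2)*(h^2 + 3*h + 2) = (h - 2)*(h + 1)*(h + 2)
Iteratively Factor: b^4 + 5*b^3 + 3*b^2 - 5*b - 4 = (b - 1)*(b^3 + 6*b^2 + 9*b + 4) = (b - 1)*(b + 1)*(b^2 + 5*b + 4) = (b - 1)*(b + 1)^2*(b + 4)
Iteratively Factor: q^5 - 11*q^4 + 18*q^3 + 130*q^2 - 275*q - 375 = (q - 5)*(q^4 - 6*q^3 - 12*q^2 + 70*q + 75) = (q - 5)*(q + 3)*(q^3 - 9*q^2 + 15*q + 25) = (q - 5)*(q + 1)*(q + 3)*(q^2 - 10*q + 25) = (q - 5)^2*(q + 1)*(q + 3)*(q - 5)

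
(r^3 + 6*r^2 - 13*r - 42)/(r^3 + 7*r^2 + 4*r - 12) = (r^2 + 4*r - 21)/(r^2 + 5*r - 6)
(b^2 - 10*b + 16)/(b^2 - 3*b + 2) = (b - 8)/(b - 1)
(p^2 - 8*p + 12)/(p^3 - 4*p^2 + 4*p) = (p - 6)/(p*(p - 2))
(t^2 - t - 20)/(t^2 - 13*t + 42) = (t^2 - t - 20)/(t^2 - 13*t + 42)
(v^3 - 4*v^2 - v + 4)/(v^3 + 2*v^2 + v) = (v^2 - 5*v + 4)/(v*(v + 1))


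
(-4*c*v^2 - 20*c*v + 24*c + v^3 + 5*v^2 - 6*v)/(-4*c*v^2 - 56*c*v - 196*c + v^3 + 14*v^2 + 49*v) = (v^2 + 5*v - 6)/(v^2 + 14*v + 49)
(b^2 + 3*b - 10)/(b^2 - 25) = (b - 2)/(b - 5)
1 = 1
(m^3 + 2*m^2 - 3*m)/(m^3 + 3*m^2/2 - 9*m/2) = 2*(m - 1)/(2*m - 3)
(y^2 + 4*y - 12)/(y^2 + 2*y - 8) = (y + 6)/(y + 4)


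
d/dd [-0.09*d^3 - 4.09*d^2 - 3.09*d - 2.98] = -0.27*d^2 - 8.18*d - 3.09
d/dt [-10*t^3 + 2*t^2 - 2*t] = -30*t^2 + 4*t - 2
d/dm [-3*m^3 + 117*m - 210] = 117 - 9*m^2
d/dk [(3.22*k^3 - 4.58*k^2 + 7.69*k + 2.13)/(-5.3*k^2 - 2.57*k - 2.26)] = (-17.066*k^4 - 16.5508*k^3 + 30.696*k^2 + 43.2796*k - 11.9053)/(28.09*k^4 + 27.242*k^3 + 30.5609*k^2 + 11.6164*k + 5.1076)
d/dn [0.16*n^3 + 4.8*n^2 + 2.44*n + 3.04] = 0.48*n^2 + 9.6*n + 2.44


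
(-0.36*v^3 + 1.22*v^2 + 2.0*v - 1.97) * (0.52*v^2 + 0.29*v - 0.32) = -0.1872*v^5 + 0.53*v^4 + 1.509*v^3 - 0.8348*v^2 - 1.2113*v + 0.6304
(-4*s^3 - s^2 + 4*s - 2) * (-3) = 12*s^3 + 3*s^2 - 12*s + 6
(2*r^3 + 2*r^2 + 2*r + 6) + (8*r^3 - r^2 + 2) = 10*r^3 + r^2 + 2*r + 8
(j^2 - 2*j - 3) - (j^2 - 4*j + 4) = 2*j - 7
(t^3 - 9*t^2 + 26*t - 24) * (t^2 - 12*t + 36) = t^5 - 21*t^4 + 170*t^3 - 660*t^2 + 1224*t - 864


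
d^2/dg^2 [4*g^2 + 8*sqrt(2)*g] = 8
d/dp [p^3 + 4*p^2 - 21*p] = 3*p^2 + 8*p - 21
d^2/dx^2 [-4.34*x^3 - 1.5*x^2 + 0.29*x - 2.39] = -26.04*x - 3.0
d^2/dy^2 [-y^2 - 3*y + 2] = -2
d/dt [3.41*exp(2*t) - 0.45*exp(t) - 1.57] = (6.82*exp(t) - 0.45)*exp(t)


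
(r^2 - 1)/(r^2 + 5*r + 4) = (r - 1)/(r + 4)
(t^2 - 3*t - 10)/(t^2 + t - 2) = (t - 5)/(t - 1)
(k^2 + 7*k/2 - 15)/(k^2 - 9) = (k^2 + 7*k/2 - 15)/(k^2 - 9)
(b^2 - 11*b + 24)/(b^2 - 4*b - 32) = (b - 3)/(b + 4)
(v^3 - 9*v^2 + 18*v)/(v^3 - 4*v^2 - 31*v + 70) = v*(v^2 - 9*v + 18)/(v^3 - 4*v^2 - 31*v + 70)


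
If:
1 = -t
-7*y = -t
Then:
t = -1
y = -1/7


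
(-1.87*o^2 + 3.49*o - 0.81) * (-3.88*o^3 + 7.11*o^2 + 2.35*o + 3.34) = 7.2556*o^5 - 26.8369*o^4 + 23.5622*o^3 - 3.8034*o^2 + 9.7531*o - 2.7054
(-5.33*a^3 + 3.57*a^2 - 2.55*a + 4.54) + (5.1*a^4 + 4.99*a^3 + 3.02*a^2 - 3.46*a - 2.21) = 5.1*a^4 - 0.34*a^3 + 6.59*a^2 - 6.01*a + 2.33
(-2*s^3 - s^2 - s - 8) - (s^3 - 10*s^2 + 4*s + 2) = -3*s^3 + 9*s^2 - 5*s - 10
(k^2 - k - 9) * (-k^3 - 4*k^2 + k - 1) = -k^5 - 3*k^4 + 14*k^3 + 34*k^2 - 8*k + 9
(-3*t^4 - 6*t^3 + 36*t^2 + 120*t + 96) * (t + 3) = -3*t^5 - 15*t^4 + 18*t^3 + 228*t^2 + 456*t + 288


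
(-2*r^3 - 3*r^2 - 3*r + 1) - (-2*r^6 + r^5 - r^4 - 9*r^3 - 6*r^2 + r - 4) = 2*r^6 - r^5 + r^4 + 7*r^3 + 3*r^2 - 4*r + 5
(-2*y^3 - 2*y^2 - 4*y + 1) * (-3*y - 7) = 6*y^4 + 20*y^3 + 26*y^2 + 25*y - 7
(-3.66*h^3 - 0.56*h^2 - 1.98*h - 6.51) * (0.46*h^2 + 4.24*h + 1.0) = -1.6836*h^5 - 15.776*h^4 - 6.9452*h^3 - 11.9498*h^2 - 29.5824*h - 6.51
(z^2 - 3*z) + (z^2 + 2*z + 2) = 2*z^2 - z + 2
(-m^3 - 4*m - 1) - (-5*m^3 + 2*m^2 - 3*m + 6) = 4*m^3 - 2*m^2 - m - 7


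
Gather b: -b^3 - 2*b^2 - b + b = -b^3 - 2*b^2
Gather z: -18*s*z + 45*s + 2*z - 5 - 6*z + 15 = 45*s + z*(-18*s - 4) + 10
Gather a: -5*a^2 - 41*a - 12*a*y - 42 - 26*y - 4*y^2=-5*a^2 + a*(-12*y - 41) - 4*y^2 - 26*y - 42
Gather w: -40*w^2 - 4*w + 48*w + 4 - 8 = -40*w^2 + 44*w - 4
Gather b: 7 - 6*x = 7 - 6*x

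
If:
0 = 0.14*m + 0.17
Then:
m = -1.21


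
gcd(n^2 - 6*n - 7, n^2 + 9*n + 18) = 1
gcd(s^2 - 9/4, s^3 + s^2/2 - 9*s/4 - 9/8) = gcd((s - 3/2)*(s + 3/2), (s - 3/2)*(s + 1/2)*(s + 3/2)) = s^2 - 9/4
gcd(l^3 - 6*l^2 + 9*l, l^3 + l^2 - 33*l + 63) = l^2 - 6*l + 9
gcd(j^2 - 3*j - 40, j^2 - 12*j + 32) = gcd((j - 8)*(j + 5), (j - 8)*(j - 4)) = j - 8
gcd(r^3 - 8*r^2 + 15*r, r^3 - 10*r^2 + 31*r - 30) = r^2 - 8*r + 15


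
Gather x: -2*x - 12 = -2*x - 12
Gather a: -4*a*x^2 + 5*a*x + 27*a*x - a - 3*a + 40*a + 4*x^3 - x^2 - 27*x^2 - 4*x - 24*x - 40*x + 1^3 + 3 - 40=a*(-4*x^2 + 32*x + 36) + 4*x^3 - 28*x^2 - 68*x - 36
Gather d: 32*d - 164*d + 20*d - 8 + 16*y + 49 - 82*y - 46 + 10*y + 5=-112*d - 56*y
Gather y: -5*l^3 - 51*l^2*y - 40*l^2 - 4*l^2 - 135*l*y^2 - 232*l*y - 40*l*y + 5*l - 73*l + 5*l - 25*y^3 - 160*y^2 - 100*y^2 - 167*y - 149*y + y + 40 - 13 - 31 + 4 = -5*l^3 - 44*l^2 - 63*l - 25*y^3 + y^2*(-135*l - 260) + y*(-51*l^2 - 272*l - 315)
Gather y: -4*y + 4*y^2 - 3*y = 4*y^2 - 7*y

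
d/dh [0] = 0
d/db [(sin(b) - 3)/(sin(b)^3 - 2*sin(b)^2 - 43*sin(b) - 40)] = (-2*sin(b)^3 + 11*sin(b)^2 - 12*sin(b) - 169)*cos(b)/((sin(b) - 8)^2*(sin(b) + 1)^2*(sin(b) + 5)^2)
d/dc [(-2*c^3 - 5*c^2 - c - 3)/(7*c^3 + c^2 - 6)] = (33*c^4 + 14*c^3 + 100*c^2 + 66*c + 6)/(49*c^6 + 14*c^5 + c^4 - 84*c^3 - 12*c^2 + 36)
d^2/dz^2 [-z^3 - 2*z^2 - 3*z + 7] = -6*z - 4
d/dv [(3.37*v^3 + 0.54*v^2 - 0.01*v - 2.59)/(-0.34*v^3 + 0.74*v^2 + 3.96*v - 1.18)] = (2.6774*v^4 + 26.6836*v^3 - 12.4258*v^2 + 2.5588*v + 10.2682)/(0.1156*v^6 - 0.5032*v^5 - 2.1452*v^4 + 6.6632*v^3 + 13.9352*v^2 - 9.3456*v + 1.3924)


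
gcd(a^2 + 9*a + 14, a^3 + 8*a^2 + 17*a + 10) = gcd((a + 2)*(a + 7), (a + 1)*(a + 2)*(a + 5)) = a + 2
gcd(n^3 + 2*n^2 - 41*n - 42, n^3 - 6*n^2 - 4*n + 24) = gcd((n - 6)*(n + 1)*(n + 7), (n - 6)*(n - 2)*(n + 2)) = n - 6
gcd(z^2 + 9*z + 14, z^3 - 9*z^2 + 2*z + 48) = z + 2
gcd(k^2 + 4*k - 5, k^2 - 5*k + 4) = k - 1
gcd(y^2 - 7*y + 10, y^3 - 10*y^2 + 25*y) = y - 5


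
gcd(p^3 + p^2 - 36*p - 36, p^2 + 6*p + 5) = p + 1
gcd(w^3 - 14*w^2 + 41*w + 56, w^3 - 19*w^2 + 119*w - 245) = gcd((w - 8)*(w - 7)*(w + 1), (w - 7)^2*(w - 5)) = w - 7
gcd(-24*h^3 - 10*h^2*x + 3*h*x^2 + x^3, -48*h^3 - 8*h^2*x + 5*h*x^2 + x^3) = -12*h^2 + h*x + x^2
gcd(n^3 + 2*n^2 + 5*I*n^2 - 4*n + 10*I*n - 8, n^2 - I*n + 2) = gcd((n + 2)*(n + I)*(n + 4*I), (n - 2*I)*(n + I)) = n + I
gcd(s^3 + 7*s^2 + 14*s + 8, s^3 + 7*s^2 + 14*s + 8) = s^3 + 7*s^2 + 14*s + 8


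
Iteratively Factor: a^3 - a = (a)*(a^2 - 1) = a*(a + 1)*(a - 1)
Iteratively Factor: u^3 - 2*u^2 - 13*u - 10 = (u - 5)*(u^2 + 3*u + 2) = (u - 5)*(u + 2)*(u + 1)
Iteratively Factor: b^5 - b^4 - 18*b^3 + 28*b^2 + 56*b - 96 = (b - 2)*(b^4 + b^3 - 16*b^2 - 4*b + 48) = (b - 2)^2*(b^3 + 3*b^2 - 10*b - 24) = (b - 2)^2*(b + 4)*(b^2 - b - 6) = (b - 2)^2*(b + 2)*(b + 4)*(b - 3)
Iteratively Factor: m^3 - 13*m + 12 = (m + 4)*(m^2 - 4*m + 3) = (m - 3)*(m + 4)*(m - 1)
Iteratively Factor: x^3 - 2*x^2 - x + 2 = (x + 1)*(x^2 - 3*x + 2) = (x - 1)*(x + 1)*(x - 2)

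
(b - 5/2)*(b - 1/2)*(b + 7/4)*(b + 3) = b^4 + 7*b^3/4 - 31*b^2/4 - 157*b/16 + 105/16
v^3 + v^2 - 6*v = v*(v - 2)*(v + 3)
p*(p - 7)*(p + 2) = p^3 - 5*p^2 - 14*p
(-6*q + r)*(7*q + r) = -42*q^2 + q*r + r^2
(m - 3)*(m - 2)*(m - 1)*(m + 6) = m^4 - 25*m^2 + 60*m - 36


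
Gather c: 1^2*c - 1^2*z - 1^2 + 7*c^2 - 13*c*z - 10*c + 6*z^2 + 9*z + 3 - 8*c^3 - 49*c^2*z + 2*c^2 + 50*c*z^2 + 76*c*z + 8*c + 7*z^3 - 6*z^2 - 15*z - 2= -8*c^3 + c^2*(9 - 49*z) + c*(50*z^2 + 63*z - 1) + 7*z^3 - 7*z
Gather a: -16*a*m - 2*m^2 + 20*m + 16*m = -16*a*m - 2*m^2 + 36*m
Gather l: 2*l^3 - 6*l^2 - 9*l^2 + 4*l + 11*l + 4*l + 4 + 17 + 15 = 2*l^3 - 15*l^2 + 19*l + 36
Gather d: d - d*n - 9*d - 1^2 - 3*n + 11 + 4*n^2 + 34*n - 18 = d*(-n - 8) + 4*n^2 + 31*n - 8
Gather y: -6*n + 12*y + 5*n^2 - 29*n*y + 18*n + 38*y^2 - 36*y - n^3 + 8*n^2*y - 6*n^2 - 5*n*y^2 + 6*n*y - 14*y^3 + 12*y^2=-n^3 - n^2 + 12*n - 14*y^3 + y^2*(50 - 5*n) + y*(8*n^2 - 23*n - 24)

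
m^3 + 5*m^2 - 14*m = m*(m - 2)*(m + 7)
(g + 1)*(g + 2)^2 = g^3 + 5*g^2 + 8*g + 4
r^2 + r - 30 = (r - 5)*(r + 6)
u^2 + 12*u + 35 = (u + 5)*(u + 7)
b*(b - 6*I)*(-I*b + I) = -I*b^3 - 6*b^2 + I*b^2 + 6*b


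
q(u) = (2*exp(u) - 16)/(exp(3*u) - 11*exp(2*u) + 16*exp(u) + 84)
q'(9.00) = 0.00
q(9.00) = 0.00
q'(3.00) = -0.01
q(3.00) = 0.01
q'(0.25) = 0.01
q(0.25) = -0.15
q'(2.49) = -0.04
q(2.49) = 0.02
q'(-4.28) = 0.00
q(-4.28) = -0.19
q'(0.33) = 0.01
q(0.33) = -0.15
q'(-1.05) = 0.01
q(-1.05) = -0.17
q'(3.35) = -0.01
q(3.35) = 0.00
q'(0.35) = 0.01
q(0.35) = -0.15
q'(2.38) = -0.05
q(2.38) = 0.02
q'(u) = (2*exp(u) - 16)*(-3*exp(3*u) + 22*exp(2*u) - 16*exp(u))/(exp(3*u) - 11*exp(2*u) + 16*exp(u) + 84)^2 + 2*exp(u)/(exp(3*u) - 11*exp(2*u) + 16*exp(u) + 84)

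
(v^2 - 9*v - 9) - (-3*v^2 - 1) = 4*v^2 - 9*v - 8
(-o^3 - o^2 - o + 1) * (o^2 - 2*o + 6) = -o^5 + o^4 - 5*o^3 - 3*o^2 - 8*o + 6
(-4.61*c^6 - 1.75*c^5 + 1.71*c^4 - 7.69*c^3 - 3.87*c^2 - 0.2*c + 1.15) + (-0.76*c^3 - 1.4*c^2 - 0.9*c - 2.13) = -4.61*c^6 - 1.75*c^5 + 1.71*c^4 - 8.45*c^3 - 5.27*c^2 - 1.1*c - 0.98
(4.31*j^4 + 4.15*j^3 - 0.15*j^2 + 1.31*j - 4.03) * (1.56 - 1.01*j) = -4.3531*j^5 + 2.5321*j^4 + 6.6255*j^3 - 1.5571*j^2 + 6.1139*j - 6.2868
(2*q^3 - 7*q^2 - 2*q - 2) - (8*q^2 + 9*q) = 2*q^3 - 15*q^2 - 11*q - 2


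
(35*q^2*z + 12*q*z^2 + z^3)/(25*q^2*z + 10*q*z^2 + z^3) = (7*q + z)/(5*q + z)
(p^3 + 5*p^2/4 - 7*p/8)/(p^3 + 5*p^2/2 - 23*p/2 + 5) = p*(4*p + 7)/(4*(p^2 + 3*p - 10))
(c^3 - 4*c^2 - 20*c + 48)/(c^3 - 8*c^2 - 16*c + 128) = (c^2 - 8*c + 12)/(c^2 - 12*c + 32)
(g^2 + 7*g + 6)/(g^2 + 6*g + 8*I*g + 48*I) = (g + 1)/(g + 8*I)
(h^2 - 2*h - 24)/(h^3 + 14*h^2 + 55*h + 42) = (h^2 - 2*h - 24)/(h^3 + 14*h^2 + 55*h + 42)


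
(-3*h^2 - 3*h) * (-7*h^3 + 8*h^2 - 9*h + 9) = 21*h^5 - 3*h^4 + 3*h^3 - 27*h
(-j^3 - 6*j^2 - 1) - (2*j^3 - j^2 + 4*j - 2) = -3*j^3 - 5*j^2 - 4*j + 1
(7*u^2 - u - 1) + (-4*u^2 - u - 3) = 3*u^2 - 2*u - 4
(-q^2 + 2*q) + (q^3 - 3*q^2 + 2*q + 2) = q^3 - 4*q^2 + 4*q + 2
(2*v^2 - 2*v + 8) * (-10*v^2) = -20*v^4 + 20*v^3 - 80*v^2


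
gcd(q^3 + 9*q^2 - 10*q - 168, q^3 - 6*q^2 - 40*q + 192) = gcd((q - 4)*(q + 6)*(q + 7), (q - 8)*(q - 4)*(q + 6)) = q^2 + 2*q - 24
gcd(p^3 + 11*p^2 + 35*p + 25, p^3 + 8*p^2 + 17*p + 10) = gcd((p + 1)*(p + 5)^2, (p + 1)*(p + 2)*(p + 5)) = p^2 + 6*p + 5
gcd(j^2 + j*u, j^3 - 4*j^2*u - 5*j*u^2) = j^2 + j*u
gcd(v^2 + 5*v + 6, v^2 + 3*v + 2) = v + 2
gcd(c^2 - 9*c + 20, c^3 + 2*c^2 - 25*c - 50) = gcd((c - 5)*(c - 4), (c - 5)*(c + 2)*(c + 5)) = c - 5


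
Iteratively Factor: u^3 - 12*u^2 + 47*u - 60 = (u - 5)*(u^2 - 7*u + 12) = (u - 5)*(u - 4)*(u - 3)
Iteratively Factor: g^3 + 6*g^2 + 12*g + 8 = (g + 2)*(g^2 + 4*g + 4) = (g + 2)^2*(g + 2)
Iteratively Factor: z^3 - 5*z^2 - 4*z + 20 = (z - 5)*(z^2 - 4) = (z - 5)*(z - 2)*(z + 2)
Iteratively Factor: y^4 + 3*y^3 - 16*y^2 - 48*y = (y + 3)*(y^3 - 16*y) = y*(y + 3)*(y^2 - 16) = y*(y + 3)*(y + 4)*(y - 4)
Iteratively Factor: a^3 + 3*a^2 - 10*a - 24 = (a + 4)*(a^2 - a - 6) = (a - 3)*(a + 4)*(a + 2)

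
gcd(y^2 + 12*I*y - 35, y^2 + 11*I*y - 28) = y + 7*I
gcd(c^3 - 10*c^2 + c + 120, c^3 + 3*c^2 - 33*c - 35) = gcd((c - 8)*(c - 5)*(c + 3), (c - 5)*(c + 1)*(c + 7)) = c - 5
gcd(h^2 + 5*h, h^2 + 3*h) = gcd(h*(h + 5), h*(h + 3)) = h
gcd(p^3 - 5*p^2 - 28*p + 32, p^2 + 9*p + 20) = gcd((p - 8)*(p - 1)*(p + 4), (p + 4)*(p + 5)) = p + 4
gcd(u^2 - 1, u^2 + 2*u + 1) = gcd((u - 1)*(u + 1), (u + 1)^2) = u + 1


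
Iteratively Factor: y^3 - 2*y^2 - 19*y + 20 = (y + 4)*(y^2 - 6*y + 5) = (y - 1)*(y + 4)*(y - 5)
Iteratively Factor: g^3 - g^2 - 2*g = (g - 2)*(g^2 + g) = g*(g - 2)*(g + 1)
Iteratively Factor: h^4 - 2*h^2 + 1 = (h - 1)*(h^3 + h^2 - h - 1) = (h - 1)*(h + 1)*(h^2 - 1) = (h - 1)^2*(h + 1)*(h + 1)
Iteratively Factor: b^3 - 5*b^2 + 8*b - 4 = (b - 2)*(b^2 - 3*b + 2) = (b - 2)^2*(b - 1)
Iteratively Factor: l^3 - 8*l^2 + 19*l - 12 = (l - 3)*(l^2 - 5*l + 4) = (l - 4)*(l - 3)*(l - 1)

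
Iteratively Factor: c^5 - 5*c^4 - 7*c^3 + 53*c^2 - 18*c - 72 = (c - 4)*(c^4 - c^3 - 11*c^2 + 9*c + 18) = (c - 4)*(c + 3)*(c^3 - 4*c^2 + c + 6) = (c - 4)*(c - 3)*(c + 3)*(c^2 - c - 2) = (c - 4)*(c - 3)*(c + 1)*(c + 3)*(c - 2)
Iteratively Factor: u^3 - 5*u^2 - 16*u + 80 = (u - 5)*(u^2 - 16) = (u - 5)*(u - 4)*(u + 4)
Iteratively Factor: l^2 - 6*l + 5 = (l - 5)*(l - 1)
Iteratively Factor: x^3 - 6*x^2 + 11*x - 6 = (x - 2)*(x^2 - 4*x + 3) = (x - 2)*(x - 1)*(x - 3)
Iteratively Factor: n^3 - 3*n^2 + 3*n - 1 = (n - 1)*(n^2 - 2*n + 1) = (n - 1)^2*(n - 1)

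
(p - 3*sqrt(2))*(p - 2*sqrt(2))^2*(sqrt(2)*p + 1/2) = sqrt(2)*p^4 - 27*p^3/2 + 57*sqrt(2)*p^2/2 - 32*p - 12*sqrt(2)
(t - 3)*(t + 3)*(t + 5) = t^3 + 5*t^2 - 9*t - 45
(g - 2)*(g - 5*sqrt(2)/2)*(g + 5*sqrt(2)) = g^3 - 2*g^2 + 5*sqrt(2)*g^2/2 - 25*g - 5*sqrt(2)*g + 50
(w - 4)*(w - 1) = w^2 - 5*w + 4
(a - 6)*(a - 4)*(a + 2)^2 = a^4 - 6*a^3 - 12*a^2 + 56*a + 96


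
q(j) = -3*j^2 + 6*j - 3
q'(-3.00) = 24.00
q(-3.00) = -48.00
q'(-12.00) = 78.00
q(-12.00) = -507.00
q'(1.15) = -0.90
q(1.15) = -0.07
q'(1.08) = -0.48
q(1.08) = -0.02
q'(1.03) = -0.18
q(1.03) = -0.00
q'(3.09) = -12.54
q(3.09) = -13.10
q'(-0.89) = 11.34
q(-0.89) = -10.72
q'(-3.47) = 26.82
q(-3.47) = -59.94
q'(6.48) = -32.88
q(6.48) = -90.09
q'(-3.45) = 26.70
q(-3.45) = -59.41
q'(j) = 6 - 6*j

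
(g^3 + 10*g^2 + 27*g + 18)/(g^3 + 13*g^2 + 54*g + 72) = (g + 1)/(g + 4)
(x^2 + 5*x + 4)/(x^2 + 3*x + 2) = (x + 4)/(x + 2)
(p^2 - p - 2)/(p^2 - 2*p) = (p + 1)/p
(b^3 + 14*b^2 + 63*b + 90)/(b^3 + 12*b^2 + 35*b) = (b^2 + 9*b + 18)/(b*(b + 7))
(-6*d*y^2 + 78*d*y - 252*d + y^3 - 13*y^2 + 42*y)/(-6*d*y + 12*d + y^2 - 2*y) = (y^2 - 13*y + 42)/(y - 2)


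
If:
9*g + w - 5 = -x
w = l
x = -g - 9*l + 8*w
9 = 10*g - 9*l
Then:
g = 5/8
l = -11/36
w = -11/36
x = -23/72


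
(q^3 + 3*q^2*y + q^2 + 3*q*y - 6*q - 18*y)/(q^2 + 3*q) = q + 3*y - 2 - 6*y/q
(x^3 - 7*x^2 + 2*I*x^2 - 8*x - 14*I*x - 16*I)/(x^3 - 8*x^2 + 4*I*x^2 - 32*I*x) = (x^2 + x*(1 + 2*I) + 2*I)/(x*(x + 4*I))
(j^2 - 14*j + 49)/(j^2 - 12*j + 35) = (j - 7)/(j - 5)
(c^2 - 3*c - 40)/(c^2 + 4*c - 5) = (c - 8)/(c - 1)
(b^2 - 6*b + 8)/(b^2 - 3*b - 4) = (b - 2)/(b + 1)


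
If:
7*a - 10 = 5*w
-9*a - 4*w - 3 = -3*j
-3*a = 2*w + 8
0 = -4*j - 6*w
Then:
No Solution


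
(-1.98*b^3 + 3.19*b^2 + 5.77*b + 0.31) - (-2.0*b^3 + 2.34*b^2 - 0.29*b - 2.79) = 0.02*b^3 + 0.85*b^2 + 6.06*b + 3.1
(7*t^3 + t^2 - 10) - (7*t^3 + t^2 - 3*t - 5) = 3*t - 5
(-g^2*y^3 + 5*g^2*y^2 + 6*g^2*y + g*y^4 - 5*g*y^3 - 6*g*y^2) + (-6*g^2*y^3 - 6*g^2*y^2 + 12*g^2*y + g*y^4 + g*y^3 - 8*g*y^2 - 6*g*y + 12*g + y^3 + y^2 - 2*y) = -7*g^2*y^3 - g^2*y^2 + 18*g^2*y + 2*g*y^4 - 4*g*y^3 - 14*g*y^2 - 6*g*y + 12*g + y^3 + y^2 - 2*y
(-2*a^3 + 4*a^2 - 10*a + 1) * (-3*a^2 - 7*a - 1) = 6*a^5 + 2*a^4 + 4*a^3 + 63*a^2 + 3*a - 1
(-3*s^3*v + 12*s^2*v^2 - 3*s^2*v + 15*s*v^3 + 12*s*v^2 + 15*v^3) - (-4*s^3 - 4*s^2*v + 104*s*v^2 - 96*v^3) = -3*s^3*v + 4*s^3 + 12*s^2*v^2 + s^2*v + 15*s*v^3 - 92*s*v^2 + 111*v^3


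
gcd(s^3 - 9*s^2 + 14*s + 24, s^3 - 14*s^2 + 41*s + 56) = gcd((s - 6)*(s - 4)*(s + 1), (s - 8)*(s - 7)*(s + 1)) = s + 1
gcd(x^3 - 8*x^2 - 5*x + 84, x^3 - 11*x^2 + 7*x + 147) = x^2 - 4*x - 21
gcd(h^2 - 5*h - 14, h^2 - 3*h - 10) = h + 2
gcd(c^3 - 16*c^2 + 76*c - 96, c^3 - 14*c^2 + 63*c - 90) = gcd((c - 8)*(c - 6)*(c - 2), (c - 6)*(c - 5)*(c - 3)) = c - 6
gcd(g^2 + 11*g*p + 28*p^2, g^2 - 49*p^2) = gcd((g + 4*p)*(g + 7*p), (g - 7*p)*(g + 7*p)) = g + 7*p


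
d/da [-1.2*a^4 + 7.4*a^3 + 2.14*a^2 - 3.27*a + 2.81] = -4.8*a^3 + 22.2*a^2 + 4.28*a - 3.27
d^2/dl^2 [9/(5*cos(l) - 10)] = 9*(sin(l)^2 - 2*cos(l) + 1)/(5*(cos(l) - 2)^3)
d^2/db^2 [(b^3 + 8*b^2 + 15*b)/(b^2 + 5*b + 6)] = -12/(b^3 + 6*b^2 + 12*b + 8)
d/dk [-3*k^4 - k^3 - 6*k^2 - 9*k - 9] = -12*k^3 - 3*k^2 - 12*k - 9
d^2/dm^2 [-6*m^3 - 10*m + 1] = -36*m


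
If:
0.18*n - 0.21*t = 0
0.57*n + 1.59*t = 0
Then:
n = 0.00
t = 0.00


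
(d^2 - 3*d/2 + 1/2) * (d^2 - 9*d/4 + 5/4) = d^4 - 15*d^3/4 + 41*d^2/8 - 3*d + 5/8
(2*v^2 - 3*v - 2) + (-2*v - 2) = 2*v^2 - 5*v - 4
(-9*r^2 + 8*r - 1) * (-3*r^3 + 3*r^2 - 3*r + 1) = 27*r^5 - 51*r^4 + 54*r^3 - 36*r^2 + 11*r - 1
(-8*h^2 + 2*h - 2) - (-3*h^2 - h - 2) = -5*h^2 + 3*h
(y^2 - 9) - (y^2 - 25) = 16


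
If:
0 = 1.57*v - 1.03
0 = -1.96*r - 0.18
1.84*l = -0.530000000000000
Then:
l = -0.29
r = -0.09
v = 0.66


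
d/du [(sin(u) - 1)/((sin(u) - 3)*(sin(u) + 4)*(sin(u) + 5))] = (-2*sin(u)^3 - 3*sin(u)^2 + 12*sin(u) - 67)*cos(u)/((sin(u) - 3)^2*(sin(u) + 4)^2*(sin(u) + 5)^2)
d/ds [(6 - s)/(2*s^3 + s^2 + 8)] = (-2*s^3 - s^2 + 2*s*(s - 6)*(3*s + 1) - 8)/(2*s^3 + s^2 + 8)^2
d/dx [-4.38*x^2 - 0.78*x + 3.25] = -8.76*x - 0.78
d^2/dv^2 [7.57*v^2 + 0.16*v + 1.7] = 15.1400000000000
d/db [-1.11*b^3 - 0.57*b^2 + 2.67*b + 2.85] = -3.33*b^2 - 1.14*b + 2.67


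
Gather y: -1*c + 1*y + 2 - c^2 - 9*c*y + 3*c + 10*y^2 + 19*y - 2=-c^2 + 2*c + 10*y^2 + y*(20 - 9*c)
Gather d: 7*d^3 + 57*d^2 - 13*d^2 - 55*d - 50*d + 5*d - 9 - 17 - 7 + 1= 7*d^3 + 44*d^2 - 100*d - 32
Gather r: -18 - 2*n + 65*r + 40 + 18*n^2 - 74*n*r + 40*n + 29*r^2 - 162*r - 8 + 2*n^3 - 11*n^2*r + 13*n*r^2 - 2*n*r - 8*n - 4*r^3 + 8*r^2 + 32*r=2*n^3 + 18*n^2 + 30*n - 4*r^3 + r^2*(13*n + 37) + r*(-11*n^2 - 76*n - 65) + 14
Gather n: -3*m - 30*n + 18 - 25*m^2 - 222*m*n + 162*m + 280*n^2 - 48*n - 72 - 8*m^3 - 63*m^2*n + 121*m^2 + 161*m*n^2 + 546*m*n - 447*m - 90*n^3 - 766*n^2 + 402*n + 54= -8*m^3 + 96*m^2 - 288*m - 90*n^3 + n^2*(161*m - 486) + n*(-63*m^2 + 324*m + 324)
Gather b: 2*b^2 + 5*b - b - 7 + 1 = 2*b^2 + 4*b - 6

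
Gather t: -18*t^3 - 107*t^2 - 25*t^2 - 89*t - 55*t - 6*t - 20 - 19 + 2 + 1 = -18*t^3 - 132*t^2 - 150*t - 36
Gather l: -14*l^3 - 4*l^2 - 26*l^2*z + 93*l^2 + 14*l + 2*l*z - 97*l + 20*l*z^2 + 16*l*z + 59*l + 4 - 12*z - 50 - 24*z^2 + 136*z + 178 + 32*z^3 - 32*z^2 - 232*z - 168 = -14*l^3 + l^2*(89 - 26*z) + l*(20*z^2 + 18*z - 24) + 32*z^3 - 56*z^2 - 108*z - 36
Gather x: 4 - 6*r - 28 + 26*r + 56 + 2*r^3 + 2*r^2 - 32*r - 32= 2*r^3 + 2*r^2 - 12*r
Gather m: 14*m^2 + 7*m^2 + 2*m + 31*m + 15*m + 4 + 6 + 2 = 21*m^2 + 48*m + 12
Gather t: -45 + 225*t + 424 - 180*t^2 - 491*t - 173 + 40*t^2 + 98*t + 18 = -140*t^2 - 168*t + 224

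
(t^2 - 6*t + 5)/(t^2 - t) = (t - 5)/t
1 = 1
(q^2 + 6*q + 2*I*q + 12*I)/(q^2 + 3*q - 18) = (q + 2*I)/(q - 3)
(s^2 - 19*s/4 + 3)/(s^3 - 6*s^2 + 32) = (s - 3/4)/(s^2 - 2*s - 8)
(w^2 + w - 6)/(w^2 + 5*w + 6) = (w - 2)/(w + 2)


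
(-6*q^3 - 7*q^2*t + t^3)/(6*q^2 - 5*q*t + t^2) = (-2*q^2 - 3*q*t - t^2)/(2*q - t)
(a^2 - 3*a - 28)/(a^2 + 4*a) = (a - 7)/a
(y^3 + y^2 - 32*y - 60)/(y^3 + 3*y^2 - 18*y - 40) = (y - 6)/(y - 4)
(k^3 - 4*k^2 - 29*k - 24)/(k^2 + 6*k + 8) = (k^3 - 4*k^2 - 29*k - 24)/(k^2 + 6*k + 8)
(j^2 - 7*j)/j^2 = (j - 7)/j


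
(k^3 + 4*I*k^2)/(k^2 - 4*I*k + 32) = k^2/(k - 8*I)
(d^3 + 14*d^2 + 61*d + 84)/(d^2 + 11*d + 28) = d + 3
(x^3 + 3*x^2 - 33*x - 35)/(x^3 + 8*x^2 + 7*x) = (x - 5)/x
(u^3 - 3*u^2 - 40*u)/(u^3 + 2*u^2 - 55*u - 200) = u/(u + 5)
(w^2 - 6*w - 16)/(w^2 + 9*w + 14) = (w - 8)/(w + 7)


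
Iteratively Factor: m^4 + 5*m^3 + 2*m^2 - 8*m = (m)*(m^3 + 5*m^2 + 2*m - 8) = m*(m - 1)*(m^2 + 6*m + 8) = m*(m - 1)*(m + 2)*(m + 4)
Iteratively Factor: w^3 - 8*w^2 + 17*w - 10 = (w - 1)*(w^2 - 7*w + 10) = (w - 5)*(w - 1)*(w - 2)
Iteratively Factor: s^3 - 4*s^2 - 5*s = (s - 5)*(s^2 + s) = s*(s - 5)*(s + 1)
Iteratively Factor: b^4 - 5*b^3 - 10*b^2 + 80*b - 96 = (b - 2)*(b^3 - 3*b^2 - 16*b + 48) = (b - 3)*(b - 2)*(b^2 - 16) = (b - 4)*(b - 3)*(b - 2)*(b + 4)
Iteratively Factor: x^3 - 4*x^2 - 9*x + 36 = (x - 3)*(x^2 - x - 12) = (x - 4)*(x - 3)*(x + 3)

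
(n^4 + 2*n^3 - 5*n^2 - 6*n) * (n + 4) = n^5 + 6*n^4 + 3*n^3 - 26*n^2 - 24*n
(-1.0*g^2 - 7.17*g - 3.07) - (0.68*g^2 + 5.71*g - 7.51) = -1.68*g^2 - 12.88*g + 4.44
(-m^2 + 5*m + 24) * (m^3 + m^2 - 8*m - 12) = -m^5 + 4*m^4 + 37*m^3 - 4*m^2 - 252*m - 288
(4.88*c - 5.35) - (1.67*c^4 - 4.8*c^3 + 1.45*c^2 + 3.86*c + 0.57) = -1.67*c^4 + 4.8*c^3 - 1.45*c^2 + 1.02*c - 5.92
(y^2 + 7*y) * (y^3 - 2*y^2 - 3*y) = y^5 + 5*y^4 - 17*y^3 - 21*y^2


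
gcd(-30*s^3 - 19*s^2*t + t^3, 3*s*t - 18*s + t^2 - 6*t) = 3*s + t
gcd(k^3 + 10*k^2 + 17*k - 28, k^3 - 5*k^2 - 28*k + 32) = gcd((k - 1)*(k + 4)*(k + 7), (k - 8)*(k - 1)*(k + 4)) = k^2 + 3*k - 4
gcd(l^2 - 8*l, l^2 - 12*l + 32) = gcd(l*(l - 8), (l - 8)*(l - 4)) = l - 8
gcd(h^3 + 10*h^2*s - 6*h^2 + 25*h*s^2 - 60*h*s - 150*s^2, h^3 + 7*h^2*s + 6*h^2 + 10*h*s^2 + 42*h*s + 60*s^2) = h + 5*s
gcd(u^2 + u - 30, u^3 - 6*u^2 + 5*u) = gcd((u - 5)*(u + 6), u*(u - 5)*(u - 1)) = u - 5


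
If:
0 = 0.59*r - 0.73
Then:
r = 1.24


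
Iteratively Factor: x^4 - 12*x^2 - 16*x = (x + 2)*(x^3 - 2*x^2 - 8*x) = x*(x + 2)*(x^2 - 2*x - 8) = x*(x + 2)^2*(x - 4)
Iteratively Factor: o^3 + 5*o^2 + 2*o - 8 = (o + 2)*(o^2 + 3*o - 4) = (o - 1)*(o + 2)*(o + 4)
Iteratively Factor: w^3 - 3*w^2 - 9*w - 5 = (w + 1)*(w^2 - 4*w - 5) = (w + 1)^2*(w - 5)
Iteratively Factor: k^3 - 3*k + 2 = (k - 1)*(k^2 + k - 2) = (k - 1)*(k + 2)*(k - 1)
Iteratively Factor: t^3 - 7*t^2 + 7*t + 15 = (t - 3)*(t^2 - 4*t - 5) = (t - 5)*(t - 3)*(t + 1)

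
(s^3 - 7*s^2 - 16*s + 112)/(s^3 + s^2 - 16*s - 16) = (s - 7)/(s + 1)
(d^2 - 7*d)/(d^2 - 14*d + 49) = d/(d - 7)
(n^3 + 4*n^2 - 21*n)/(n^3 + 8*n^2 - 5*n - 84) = n/(n + 4)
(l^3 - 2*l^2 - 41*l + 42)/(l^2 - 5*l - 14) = (l^2 + 5*l - 6)/(l + 2)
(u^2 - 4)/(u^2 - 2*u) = (u + 2)/u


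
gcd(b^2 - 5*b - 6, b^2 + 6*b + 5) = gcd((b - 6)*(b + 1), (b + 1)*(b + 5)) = b + 1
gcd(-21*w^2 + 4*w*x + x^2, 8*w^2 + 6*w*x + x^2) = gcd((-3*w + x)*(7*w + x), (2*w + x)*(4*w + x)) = 1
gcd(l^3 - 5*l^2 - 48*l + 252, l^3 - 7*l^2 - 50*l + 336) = l^2 + l - 42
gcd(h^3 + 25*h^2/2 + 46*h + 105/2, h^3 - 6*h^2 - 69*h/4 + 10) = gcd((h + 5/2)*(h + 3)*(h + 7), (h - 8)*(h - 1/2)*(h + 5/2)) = h + 5/2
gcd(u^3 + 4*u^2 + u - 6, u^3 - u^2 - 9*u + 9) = u^2 + 2*u - 3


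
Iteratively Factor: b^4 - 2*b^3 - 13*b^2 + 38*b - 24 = (b - 2)*(b^3 - 13*b + 12) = (b - 2)*(b + 4)*(b^2 - 4*b + 3) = (b - 2)*(b - 1)*(b + 4)*(b - 3)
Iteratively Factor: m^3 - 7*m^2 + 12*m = (m - 3)*(m^2 - 4*m) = (m - 4)*(m - 3)*(m)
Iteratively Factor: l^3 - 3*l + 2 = (l - 1)*(l^2 + l - 2) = (l - 1)*(l + 2)*(l - 1)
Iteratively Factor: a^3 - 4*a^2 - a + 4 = (a + 1)*(a^2 - 5*a + 4) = (a - 4)*(a + 1)*(a - 1)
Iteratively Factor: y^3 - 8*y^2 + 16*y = (y)*(y^2 - 8*y + 16) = y*(y - 4)*(y - 4)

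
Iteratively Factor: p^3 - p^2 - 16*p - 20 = (p + 2)*(p^2 - 3*p - 10) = (p - 5)*(p + 2)*(p + 2)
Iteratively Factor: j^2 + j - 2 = (j + 2)*(j - 1)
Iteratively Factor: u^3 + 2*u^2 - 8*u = (u + 4)*(u^2 - 2*u) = u*(u + 4)*(u - 2)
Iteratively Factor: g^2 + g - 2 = (g + 2)*(g - 1)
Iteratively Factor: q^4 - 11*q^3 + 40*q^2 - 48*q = (q - 4)*(q^3 - 7*q^2 + 12*q) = q*(q - 4)*(q^2 - 7*q + 12) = q*(q - 4)^2*(q - 3)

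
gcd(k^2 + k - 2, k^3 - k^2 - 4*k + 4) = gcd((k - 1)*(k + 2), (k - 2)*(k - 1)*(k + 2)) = k^2 + k - 2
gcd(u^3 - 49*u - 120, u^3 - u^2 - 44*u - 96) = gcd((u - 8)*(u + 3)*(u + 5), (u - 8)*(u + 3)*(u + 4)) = u^2 - 5*u - 24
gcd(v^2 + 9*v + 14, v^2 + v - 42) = v + 7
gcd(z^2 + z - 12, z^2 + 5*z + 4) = z + 4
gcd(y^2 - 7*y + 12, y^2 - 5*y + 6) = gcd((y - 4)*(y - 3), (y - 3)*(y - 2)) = y - 3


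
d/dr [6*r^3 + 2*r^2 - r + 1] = 18*r^2 + 4*r - 1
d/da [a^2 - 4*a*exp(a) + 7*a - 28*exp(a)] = -4*a*exp(a) + 2*a - 32*exp(a) + 7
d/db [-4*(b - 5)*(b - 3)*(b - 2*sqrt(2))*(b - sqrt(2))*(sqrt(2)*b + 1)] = -20*sqrt(2)*b^4 + 80*b^3 + 128*sqrt(2)*b^3 - 480*b^2 - 192*sqrt(2)*b^2 + 64*sqrt(2)*b + 568*b - 60*sqrt(2) + 128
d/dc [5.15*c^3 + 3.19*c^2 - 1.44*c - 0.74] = 15.45*c^2 + 6.38*c - 1.44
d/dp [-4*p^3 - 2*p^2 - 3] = 4*p*(-3*p - 1)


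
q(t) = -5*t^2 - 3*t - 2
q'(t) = -10*t - 3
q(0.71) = -6.65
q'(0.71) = -10.10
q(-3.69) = -59.01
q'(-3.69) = 33.90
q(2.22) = -33.30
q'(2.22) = -25.20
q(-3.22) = -44.18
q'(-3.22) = 29.20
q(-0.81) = -2.85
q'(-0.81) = 5.10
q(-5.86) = -156.12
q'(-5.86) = 55.60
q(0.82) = -7.82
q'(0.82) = -11.20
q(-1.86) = -13.72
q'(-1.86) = 15.60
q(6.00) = -200.00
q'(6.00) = -63.00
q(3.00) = -56.00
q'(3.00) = -33.00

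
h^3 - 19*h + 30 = (h - 3)*(h - 2)*(h + 5)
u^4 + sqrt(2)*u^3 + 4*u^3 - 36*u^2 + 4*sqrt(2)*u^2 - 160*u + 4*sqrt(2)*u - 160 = (u + 2)^2*(u - 4*sqrt(2))*(u + 5*sqrt(2))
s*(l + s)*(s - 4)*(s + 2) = l*s^3 - 2*l*s^2 - 8*l*s + s^4 - 2*s^3 - 8*s^2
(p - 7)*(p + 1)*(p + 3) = p^3 - 3*p^2 - 25*p - 21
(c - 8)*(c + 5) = c^2 - 3*c - 40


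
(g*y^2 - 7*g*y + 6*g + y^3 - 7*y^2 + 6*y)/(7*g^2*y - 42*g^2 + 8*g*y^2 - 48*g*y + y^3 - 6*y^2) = (y - 1)/(7*g + y)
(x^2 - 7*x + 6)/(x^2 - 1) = (x - 6)/(x + 1)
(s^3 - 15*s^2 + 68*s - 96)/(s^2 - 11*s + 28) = (s^2 - 11*s + 24)/(s - 7)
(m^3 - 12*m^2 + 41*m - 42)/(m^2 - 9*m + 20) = (m^3 - 12*m^2 + 41*m - 42)/(m^2 - 9*m + 20)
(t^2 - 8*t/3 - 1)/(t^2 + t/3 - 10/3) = (3*t^2 - 8*t - 3)/(3*t^2 + t - 10)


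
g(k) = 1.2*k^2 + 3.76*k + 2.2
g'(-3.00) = -3.44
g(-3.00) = 1.72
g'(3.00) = 10.96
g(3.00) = 24.28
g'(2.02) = 8.61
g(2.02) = 14.69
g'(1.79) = 8.06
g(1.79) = 12.78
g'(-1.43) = 0.33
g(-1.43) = -0.72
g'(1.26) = 6.78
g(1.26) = 8.84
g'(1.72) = 7.89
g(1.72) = 12.22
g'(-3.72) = -5.17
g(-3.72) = 4.82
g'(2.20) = 9.04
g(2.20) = 16.28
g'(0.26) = 4.38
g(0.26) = 3.26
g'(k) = 2.4*k + 3.76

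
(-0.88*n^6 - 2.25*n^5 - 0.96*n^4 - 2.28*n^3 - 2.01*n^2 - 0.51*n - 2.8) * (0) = 0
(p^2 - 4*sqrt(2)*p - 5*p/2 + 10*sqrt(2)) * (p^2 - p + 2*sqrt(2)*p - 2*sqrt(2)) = p^4 - 7*p^3/2 - 2*sqrt(2)*p^3 - 27*p^2/2 + 7*sqrt(2)*p^2 - 5*sqrt(2)*p + 56*p - 40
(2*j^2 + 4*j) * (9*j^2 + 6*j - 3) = 18*j^4 + 48*j^3 + 18*j^2 - 12*j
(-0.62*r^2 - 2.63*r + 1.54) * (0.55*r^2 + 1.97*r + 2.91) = -0.341*r^4 - 2.6679*r^3 - 6.1383*r^2 - 4.6195*r + 4.4814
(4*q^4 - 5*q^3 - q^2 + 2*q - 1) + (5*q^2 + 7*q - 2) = 4*q^4 - 5*q^3 + 4*q^2 + 9*q - 3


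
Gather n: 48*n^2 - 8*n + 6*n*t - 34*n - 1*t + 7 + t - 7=48*n^2 + n*(6*t - 42)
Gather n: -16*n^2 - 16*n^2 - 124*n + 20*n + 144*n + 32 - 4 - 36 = -32*n^2 + 40*n - 8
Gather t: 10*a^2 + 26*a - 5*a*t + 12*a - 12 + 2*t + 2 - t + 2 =10*a^2 + 38*a + t*(1 - 5*a) - 8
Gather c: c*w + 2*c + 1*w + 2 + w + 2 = c*(w + 2) + 2*w + 4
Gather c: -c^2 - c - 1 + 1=-c^2 - c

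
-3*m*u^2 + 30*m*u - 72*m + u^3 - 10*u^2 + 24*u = (-3*m + u)*(u - 6)*(u - 4)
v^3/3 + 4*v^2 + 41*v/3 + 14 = (v/3 + 1)*(v + 2)*(v + 7)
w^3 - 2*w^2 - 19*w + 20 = (w - 5)*(w - 1)*(w + 4)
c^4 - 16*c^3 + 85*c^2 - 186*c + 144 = (c - 8)*(c - 3)^2*(c - 2)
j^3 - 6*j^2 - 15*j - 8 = (j - 8)*(j + 1)^2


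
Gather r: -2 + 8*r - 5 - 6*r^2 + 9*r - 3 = -6*r^2 + 17*r - 10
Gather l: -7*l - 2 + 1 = -7*l - 1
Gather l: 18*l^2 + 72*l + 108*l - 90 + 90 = 18*l^2 + 180*l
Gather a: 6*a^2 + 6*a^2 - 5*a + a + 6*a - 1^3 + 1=12*a^2 + 2*a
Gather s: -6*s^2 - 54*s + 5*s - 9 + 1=-6*s^2 - 49*s - 8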